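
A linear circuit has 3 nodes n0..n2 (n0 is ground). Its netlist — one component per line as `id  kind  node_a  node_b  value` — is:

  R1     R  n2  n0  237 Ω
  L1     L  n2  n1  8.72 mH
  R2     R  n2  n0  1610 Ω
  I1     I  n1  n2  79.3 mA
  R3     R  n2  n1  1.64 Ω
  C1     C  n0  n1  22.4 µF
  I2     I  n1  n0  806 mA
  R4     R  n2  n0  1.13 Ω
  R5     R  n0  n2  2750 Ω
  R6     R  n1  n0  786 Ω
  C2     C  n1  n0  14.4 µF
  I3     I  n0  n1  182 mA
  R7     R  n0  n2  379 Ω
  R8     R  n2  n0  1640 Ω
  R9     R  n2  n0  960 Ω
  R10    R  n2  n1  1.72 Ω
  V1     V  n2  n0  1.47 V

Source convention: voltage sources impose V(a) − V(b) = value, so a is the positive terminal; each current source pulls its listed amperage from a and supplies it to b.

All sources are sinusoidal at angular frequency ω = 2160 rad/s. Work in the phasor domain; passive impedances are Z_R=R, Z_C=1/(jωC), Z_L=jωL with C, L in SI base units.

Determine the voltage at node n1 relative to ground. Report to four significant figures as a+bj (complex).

Element admittances at ω=2160 rad/s:
  Y(R1) = 0.004219+0.000j S between n2,n0
  Y(L1) = 0.000-0.05309j S between n2,n1
  Y(R2) = 0.0006211+0.000j S between n2,n0
  I1: injects 0.0793 A into n2 (from n1)
  Y(R3) = 0.6098+0.000j S between n2,n1
  Y(C1) = 0.000+0.04838j S between n0,n1
  I2: injects 0.806 A into n0 (from n1)
  Y(R4) = 0.8850+0.000j S between n2,n0
  Y(R5) = 0.0003636+0.000j S between n0,n2
  Y(R6) = 0.001272+0.000j S between n1,n0
  Y(C2) = 0.000+0.03110j S between n1,n0
  I3: injects 0.182 A into n1 (from n0)
  Y(R7) = 0.002639+0.000j S between n0,n2
  Y(R8) = 0.0006098+0.000j S between n2,n0
  Y(R9) = 0.001042+0.000j S between n2,n0
  Y(R10) = 0.5814+0.000j S between n2,n1
  V1: constraint V(n2)−V(n0) = 1.47
Assemble and solve the 3×3 MNA system:
  V(n1)=0.8767-0.08486j  V(n2)=1.470+0.000j
  i(V1)=-1.947-0.06958j

0.8767-0.08486j V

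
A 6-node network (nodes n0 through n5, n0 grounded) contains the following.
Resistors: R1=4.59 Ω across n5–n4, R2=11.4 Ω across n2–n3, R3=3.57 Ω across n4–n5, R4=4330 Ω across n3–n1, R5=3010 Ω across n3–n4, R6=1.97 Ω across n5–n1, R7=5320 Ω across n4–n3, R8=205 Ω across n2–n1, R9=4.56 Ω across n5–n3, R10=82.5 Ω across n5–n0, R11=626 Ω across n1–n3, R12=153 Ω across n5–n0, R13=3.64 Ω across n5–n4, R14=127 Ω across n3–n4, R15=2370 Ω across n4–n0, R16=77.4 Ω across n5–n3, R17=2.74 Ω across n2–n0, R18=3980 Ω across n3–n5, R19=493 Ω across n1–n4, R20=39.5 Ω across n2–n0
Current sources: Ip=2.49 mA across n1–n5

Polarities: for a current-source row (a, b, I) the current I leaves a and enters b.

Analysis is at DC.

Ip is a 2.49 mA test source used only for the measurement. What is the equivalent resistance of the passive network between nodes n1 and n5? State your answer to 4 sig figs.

R_eq = 1.938 Ω

Element admittances at DC:
  Y(R1) = 0.2179 S between n5,n4
  Y(R2) = 0.08772 S between n2,n3
  Y(R3) = 0.2801 S between n4,n5
  Y(R4) = 0.0002309 S between n3,n1
  Y(R5) = 0.0003322 S between n3,n4
  Y(R6) = 0.5076 S between n5,n1
  Y(R7) = 0.0001880 S between n4,n3
  Y(R8) = 0.004878 S between n2,n1
  Y(R9) = 0.2193 S between n5,n3
  Y(R10) = 0.01212 S between n5,n0
  Y(R11) = 0.001597 S between n1,n3
  Y(R12) = 0.006536 S between n5,n0
  Y(R13) = 0.2747 S between n5,n4
  Y(R14) = 0.007874 S between n3,n4
  Y(R15) = 0.0004219 S between n4,n0
  Y(R16) = 0.01292 S between n5,n3
  Y(R17) = 0.3650 S between n2,n0
  Y(R18) = 0.0002513 S between n3,n5
  Y(R19) = 0.002028 S between n1,n4
  Y(R20) = 0.02532 S between n2,n0
  Ip: injects 0.00249 A into n5 (from n1)
Assemble and solve the 5×5 MNA system:
  V(n1)=-0.004543  V(n2)=-1.379e-05  V(n3)=0.0001767  V(n4)=0.0002686  V(n5)=0.0002824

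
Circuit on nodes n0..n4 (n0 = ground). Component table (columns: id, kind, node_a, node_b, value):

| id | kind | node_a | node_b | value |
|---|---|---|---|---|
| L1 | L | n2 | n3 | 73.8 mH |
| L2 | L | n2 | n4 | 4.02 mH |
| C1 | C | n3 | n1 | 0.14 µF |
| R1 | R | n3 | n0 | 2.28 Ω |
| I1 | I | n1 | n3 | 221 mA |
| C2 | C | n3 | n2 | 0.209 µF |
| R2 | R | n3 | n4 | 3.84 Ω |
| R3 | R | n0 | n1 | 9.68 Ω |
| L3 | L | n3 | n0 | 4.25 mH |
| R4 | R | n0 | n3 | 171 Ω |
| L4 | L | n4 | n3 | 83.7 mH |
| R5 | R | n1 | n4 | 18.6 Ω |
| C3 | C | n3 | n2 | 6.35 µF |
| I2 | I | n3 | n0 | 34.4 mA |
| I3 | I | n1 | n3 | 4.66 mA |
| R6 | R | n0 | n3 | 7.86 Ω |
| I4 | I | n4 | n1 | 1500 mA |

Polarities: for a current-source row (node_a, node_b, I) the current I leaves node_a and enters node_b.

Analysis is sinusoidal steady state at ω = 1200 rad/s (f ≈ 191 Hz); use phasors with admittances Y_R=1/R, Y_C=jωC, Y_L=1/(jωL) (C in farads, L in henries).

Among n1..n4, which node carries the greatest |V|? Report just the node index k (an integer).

1

Element admittances at ω=1200 rad/s:
  Y(L1) = 0.000-0.01129j S between n2,n3
  Y(L2) = 0.000-0.2073j S between n2,n4
  Y(C1) = 0.000+0.0001680j S between n3,n1
  Y(R1) = 0.4386+0.000j S between n3,n0
  I1: injects 0.221 A into n3 (from n1)
  Y(C2) = 0.000+0.0002508j S between n3,n2
  Y(R2) = 0.2604+0.000j S between n3,n4
  Y(R3) = 0.1033+0.000j S between n0,n1
  Y(L3) = 0.000-0.1961j S between n3,n0
  Y(R4) = 0.005848+0.000j S between n0,n3
  Y(L4) = 0.000-0.009956j S between n4,n3
  Y(R5) = 0.05376+0.000j S between n1,n4
  Y(C3) = 0.000+0.007620j S between n3,n2
  I2: injects 0.0344 A into n0 (from n3)
  I3: injects 0.00466 A into n3 (from n1)
  Y(R6) = 0.1272+0.000j S between n0,n3
  I4: injects 1.5 A into n1 (from n4)
Assemble and solve the 4×4 MNA system:
  V(n1)=6.546-0.1688j  V(n2)=-4.523-0.4672j  V(n3)=-1.122-0.3542j  V(n4)=-4.579-0.4691j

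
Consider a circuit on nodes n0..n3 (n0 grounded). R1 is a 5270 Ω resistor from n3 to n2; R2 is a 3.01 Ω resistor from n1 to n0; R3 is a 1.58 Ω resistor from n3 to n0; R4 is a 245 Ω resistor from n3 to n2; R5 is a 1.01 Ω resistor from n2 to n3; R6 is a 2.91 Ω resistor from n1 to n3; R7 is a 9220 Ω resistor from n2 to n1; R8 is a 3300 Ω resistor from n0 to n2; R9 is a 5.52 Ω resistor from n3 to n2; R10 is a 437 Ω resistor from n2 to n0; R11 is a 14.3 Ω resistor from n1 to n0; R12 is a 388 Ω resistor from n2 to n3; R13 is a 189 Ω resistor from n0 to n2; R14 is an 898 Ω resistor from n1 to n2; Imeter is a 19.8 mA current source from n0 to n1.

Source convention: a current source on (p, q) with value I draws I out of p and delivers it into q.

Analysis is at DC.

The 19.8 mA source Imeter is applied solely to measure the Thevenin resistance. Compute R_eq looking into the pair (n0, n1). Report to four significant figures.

MNA unknowns: 3 node voltages V₁..V_3
R1: Y=0.0001898 on G[3,2]
R2: Y=0.3322 on G[1,0]
R3: Y=0.6329 on G[3,0]
R4: Y=0.004082 on G[3,2]
R5: Y=0.9901 on G[2,3]
R6: Y=0.3436 on G[1,3]
R7: Y=0.0001085 on G[2,1]
R8: Y=0.0003030 on G[0,2]
R9: Y=0.1812 on G[3,2]
R10: Y=0.002288 on G[2,0]
R11: Y=0.06993 on G[1,0]
R12: Y=0.002577 on G[2,3]
R13: Y=0.005291 on G[0,2]
R14: Y=0.001114 on G[1,2]
Imeter: z[0]−=0.0198, z[1]+=0.0198
solve → V1=0.03161, V2=0.01101, V3=0.01106

R_eq = 1.597 Ω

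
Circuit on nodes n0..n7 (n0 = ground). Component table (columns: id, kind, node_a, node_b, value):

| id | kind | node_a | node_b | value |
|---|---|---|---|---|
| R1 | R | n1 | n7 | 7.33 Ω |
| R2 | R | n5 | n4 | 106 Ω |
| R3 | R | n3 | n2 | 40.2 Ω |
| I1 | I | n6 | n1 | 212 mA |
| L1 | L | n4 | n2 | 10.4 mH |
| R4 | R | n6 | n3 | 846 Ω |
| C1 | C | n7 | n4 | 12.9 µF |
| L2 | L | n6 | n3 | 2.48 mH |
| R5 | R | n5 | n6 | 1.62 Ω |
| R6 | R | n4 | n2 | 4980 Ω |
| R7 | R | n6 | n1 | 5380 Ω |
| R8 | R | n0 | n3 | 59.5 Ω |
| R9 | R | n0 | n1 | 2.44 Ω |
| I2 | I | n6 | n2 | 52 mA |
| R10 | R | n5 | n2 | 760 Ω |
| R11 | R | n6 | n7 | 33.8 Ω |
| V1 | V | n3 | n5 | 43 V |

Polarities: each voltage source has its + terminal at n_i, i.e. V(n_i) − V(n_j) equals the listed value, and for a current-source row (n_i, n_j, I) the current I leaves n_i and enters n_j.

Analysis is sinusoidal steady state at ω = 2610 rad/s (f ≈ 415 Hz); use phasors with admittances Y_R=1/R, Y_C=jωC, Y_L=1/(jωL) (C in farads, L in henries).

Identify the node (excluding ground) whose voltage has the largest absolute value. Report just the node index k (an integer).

MNA unknowns: 7 node voltages V₁..V_7 plus 1 source current (V1)
R1: Y=0.1364+0.000j on G[1,7]
R2: Y=0.009434+0.000j on G[5,4]
R3: Y=0.02488+0.000j on G[3,2]
I1: z[6]−=0.212, z[1]+=0.212
L1: Y=0.000-0.03684j on G[4,2]
R4: Y=0.001182+0.000j on G[6,3]
C1: Y=0.000+0.03367j on G[7,4]
L2: Y=0.000-0.1545j on G[6,3]
R5: Y=0.6173+0.000j on G[5,6]
R6: Y=0.0002008+0.000j on G[4,2]
R7: Y=0.0001859+0.000j on G[6,1]
R8: Y=0.01681+0.000j on G[0,3]
R9: Y=0.4098+0.000j on G[0,1]
I2: z[6]−=0.052, z[2]+=0.052
R10: Y=0.001316+0.000j on G[5,2]
R11: Y=0.02959+0.000j on G[6,7]
V1: row V3−V5=43, i_V1 at 3,5
solve → V1=-0.6083-0.1798j, V2=-1.150+5.545j, V3=14.83+4.385j, V4=-2.036-5.690j, V5=-28.17+4.385j, V6=-25.06-5.357j, V7=-3.957-0.7129j
aux → i_V1=-2.199+6.107j

5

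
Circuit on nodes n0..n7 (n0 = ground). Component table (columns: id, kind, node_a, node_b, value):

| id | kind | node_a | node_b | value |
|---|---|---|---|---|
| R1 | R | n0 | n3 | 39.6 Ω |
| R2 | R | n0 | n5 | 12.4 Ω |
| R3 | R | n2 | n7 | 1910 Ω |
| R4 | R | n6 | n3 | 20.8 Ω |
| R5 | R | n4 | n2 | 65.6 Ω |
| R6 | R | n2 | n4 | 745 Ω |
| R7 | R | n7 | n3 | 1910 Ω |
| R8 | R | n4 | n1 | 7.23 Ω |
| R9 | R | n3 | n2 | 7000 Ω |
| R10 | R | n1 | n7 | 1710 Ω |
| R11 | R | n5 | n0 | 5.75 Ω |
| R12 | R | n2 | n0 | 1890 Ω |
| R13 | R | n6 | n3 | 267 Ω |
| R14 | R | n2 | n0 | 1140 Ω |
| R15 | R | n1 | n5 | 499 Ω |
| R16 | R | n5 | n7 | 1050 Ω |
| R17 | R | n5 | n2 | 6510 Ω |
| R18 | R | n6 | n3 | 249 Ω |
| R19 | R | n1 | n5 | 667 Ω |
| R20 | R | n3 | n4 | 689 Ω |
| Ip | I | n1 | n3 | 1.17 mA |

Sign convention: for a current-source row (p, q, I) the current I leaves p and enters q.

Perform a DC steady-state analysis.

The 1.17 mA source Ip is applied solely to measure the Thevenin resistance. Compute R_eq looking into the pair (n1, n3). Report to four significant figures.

R_eq = 164.9 Ω

Element admittances at DC:
  Y(R1) = 0.02525 S between n0,n3
  Y(R2) = 0.08065 S between n0,n5
  Y(R3) = 0.0005236 S between n2,n7
  Y(R4) = 0.04808 S between n6,n3
  Y(R5) = 0.01524 S between n4,n2
  Y(R6) = 0.001342 S between n2,n4
  Y(R7) = 0.0005236 S between n7,n3
  Y(R8) = 0.1383 S between n4,n1
  Y(R9) = 0.0001429 S between n3,n2
  Y(R10) = 0.0005848 S between n1,n7
  Y(R11) = 0.1739 S between n5,n0
  Y(R12) = 0.0005291 S between n2,n0
  Y(R13) = 0.003745 S between n6,n3
  Y(R14) = 0.0008772 S between n2,n0
  Y(R15) = 0.002004 S between n1,n5
  Y(R16) = 0.0009524 S between n5,n7
  Y(R17) = 0.0001536 S between n5,n2
  Y(R18) = 0.004016 S between n6,n3
  Y(R19) = 0.001499 S between n1,n5
  Y(R20) = 0.001451 S between n3,n4
  Ip: injects 0.00117 A into n3 (from n1)
Assemble and solve the 7×7 MNA system:
  V(n1)=-0.1603  V(n2)=-0.1392  V(n3)=0.03261  V(n4)=-0.1563  V(n5)=-0.002466  V(n6)=0.03261  V(n7)=-0.05878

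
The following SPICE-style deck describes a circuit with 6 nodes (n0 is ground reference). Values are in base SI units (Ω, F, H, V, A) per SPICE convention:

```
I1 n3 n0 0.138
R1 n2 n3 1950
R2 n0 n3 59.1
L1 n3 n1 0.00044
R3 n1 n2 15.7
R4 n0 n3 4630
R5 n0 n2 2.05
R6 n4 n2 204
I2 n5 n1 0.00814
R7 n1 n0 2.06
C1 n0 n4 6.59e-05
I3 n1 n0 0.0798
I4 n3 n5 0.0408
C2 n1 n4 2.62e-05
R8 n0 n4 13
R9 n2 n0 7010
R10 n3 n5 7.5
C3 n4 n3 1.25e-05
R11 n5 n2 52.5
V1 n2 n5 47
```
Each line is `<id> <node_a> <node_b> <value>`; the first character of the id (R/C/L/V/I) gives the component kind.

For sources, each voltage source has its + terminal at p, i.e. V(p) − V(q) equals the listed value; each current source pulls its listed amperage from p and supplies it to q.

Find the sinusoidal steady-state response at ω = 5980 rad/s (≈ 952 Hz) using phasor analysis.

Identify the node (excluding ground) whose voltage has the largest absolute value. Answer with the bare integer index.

5

Element admittances at ω=5980 rad/s:
  I1: injects 0.138 A into n0 (from n3)
  Y(R1) = 0.0005128+0.000j S between n2,n3
  Y(R2) = 0.01692+0.000j S between n0,n3
  Y(L1) = 0.000-0.3801j S between n3,n1
  Y(R3) = 0.06369+0.000j S between n1,n2
  Y(R4) = 0.0002160+0.000j S between n0,n3
  Y(R5) = 0.4878+0.000j S between n0,n2
  Y(R6) = 0.004902+0.000j S between n4,n2
  I2: injects 0.00814 A into n1 (from n5)
  Y(R7) = 0.4854+0.000j S between n1,n0
  Y(C1) = 0.000+0.3941j S between n0,n4
  I3: injects 0.0798 A into n0 (from n1)
  I4: injects 0.0408 A into n5 (from n3)
  Y(C2) = 0.000+0.1567j S between n1,n4
  Y(R8) = 0.07692+0.000j S between n0,n4
  Y(R9) = 0.0001427+0.000j S between n2,n0
  Y(R10) = 0.1333+0.000j S between n3,n5
  Y(C3) = 0.000+0.07475j S between n4,n3
  Y(R11) = 0.01905+0.000j S between n5,n2
  V1: constraint V(n2)−V(n5) = 47
Assemble and solve the 6×6 MNA system:
  V(n1)=-6.417+3.874j  V(n2)=6.429-1.207j  V(n3)=-10.75-8.055j  V(n4)=-2.847-0.4149j  V(n5)=-40.57-1.207j
  i(V1)=-4.905+0.9130j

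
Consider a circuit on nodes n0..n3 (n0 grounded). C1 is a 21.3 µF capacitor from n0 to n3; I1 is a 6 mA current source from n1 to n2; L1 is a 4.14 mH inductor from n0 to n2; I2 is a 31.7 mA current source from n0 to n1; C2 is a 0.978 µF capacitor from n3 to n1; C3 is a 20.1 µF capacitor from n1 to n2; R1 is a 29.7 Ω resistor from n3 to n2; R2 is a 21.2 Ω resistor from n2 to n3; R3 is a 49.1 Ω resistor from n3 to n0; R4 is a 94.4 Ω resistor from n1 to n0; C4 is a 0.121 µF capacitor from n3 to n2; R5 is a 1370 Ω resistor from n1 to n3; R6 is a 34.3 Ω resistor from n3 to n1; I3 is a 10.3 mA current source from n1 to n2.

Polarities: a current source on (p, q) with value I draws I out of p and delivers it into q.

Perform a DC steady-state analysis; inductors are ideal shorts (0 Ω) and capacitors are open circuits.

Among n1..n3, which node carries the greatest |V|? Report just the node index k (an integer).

MNA unknowns: 3 node voltages V₁..V_3 plus 1 source current (L1)
C1: Y=0.000 on G[0,3]
I1: z[1]−=0.006, z[2]+=0.006
L1: row V0−V2=0, i_L1 at 0,2
I2: z[0]−=0.0317, z[1]+=0.0317
C2: Y=0.000 on G[3,1]
C3: Y=0.000 on G[1,2]
R1: Y=0.03367 on G[3,2]
R2: Y=0.04717 on G[2,3]
R3: Y=0.02037 on G[3,0]
R4: Y=0.01059 on G[1,0]
C4: Y=0.000 on G[3,2]
R5: Y=0.0007299 on G[1,3]
R6: Y=0.02915 on G[3,1]
I3: z[1]−=0.0103, z[2]+=0.0103
solve → V1=0.4574, V2=0.000, V3=0.1043
aux → i_L1=-0.02473

1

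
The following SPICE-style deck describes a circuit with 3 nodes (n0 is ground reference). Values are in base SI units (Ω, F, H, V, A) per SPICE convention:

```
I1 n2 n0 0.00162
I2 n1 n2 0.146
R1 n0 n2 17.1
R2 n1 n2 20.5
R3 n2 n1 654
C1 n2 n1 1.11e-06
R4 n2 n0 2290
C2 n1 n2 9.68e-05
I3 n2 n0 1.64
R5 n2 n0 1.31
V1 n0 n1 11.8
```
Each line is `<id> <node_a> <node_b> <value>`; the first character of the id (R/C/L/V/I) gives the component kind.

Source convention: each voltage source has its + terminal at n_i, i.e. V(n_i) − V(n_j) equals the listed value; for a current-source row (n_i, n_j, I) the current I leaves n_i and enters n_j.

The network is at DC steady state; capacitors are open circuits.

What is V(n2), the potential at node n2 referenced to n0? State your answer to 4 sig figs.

MNA unknowns: 2 node voltages V₁..V_2 plus 1 source current (V1)
I1: z[2]−=0.00162, z[0]+=0.00162
I2: z[1]−=0.146, z[2]+=0.146
R1: Y=0.05848 on G[0,2]
R2: Y=0.04878 on G[1,2]
R3: Y=0.001529 on G[2,1]
C1: Y=0.000 on G[2,1]
R4: Y=0.0004367 on G[2,0]
C2: Y=0.000 on G[1,2]
I3: z[2]−=1.64, z[0]+=1.64
R5: Y=0.7634 on G[2,0]
V1: row V0−V1=11.8, i_V1 at 0,1
solve → V1=-11.80, V2=-2.394
aux → i_V1=-0.3272

-2.394 V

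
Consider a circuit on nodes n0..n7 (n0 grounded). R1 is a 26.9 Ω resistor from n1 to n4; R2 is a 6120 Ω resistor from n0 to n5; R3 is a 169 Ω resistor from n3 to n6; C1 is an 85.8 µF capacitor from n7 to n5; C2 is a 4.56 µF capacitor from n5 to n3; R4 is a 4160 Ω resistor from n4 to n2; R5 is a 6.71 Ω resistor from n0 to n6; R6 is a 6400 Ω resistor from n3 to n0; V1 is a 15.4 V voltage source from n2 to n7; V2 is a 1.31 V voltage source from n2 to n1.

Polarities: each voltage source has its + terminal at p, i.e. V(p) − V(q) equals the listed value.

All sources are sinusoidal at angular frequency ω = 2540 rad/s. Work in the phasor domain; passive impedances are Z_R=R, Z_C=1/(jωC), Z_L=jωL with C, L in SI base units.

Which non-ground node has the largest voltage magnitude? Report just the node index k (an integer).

MNA unknowns: 7 node voltages V₁..V_7 plus 2 source currents (V1, V2)
R1: Y=0.03717+0.000j on G[1,4]
R2: Y=0.0001634+0.000j on G[0,5]
R3: Y=0.005917+0.000j on G[3,6]
C1: Y=0.000+0.2179j on G[7,5]
C2: Y=0.000+0.01158j on G[5,3]
R4: Y=0.0002404+0.000j on G[4,2]
R5: Y=0.1490+0.000j on G[0,6]
R6: Y=0.0001563+0.000j on G[3,0]
V1: row V2−V7=15.4, i_V1 at 2,7
V2: row V2−V1=1.31, i_V2 at 2,1
solve → V1=14.09+0.000j, V2=15.40+0.000j, V3=0.000+0.000j, V4=14.10+0.000j, V5=0.000+0.000j, V6=0.000+0.000j, V7=0.000+0.000j
aux → i_V1=0.000+0.000j, i_V2=-0.0003129+0.000j

2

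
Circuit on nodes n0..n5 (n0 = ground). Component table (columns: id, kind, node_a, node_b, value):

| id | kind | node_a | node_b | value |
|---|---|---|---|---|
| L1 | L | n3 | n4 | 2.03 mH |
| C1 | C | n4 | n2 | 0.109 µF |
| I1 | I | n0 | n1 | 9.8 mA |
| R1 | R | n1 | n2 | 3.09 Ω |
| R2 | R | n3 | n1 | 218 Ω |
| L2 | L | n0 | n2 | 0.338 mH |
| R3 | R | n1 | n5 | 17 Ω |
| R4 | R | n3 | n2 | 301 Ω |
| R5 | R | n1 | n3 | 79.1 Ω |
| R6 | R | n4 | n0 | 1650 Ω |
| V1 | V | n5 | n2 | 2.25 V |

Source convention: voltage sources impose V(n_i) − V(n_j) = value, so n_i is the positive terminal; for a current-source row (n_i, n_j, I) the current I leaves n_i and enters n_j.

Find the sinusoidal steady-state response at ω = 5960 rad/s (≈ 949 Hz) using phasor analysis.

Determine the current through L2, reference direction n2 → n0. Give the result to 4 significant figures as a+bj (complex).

0.009617-4.206e-06j A

MNA unknowns: 5 node voltages V₁..V_5 plus 1 source current (V1)
L1: Y=0.000-0.08265j on G[3,4]
C1: Y=0.000+0.0006496j on G[4,2]
I1: z[0]−=0.0098, z[1]+=0.0098
R1: Y=0.3236+0.000j on G[1,2]
R2: Y=0.004587+0.000j on G[3,1]
L2: Y=0.000-0.4964j on G[0,2]
R3: Y=0.05882+0.000j on G[1,5]
R4: Y=0.003322+0.000j on G[3,2]
R5: Y=0.01264+0.000j on G[1,3]
R6: Y=0.0006061+0.000j on G[4,0]
V1: row V5−V2=2.25, i_V1 at 5,2
solve → V1=0.3686+0.01894j, V2=8.472e-06+0.01937j, V3=0.2997+0.009252j, V4=0.3021+0.006939j, V5=2.250+0.01937j
aux → i_V1=-0.1107-2.566e-05j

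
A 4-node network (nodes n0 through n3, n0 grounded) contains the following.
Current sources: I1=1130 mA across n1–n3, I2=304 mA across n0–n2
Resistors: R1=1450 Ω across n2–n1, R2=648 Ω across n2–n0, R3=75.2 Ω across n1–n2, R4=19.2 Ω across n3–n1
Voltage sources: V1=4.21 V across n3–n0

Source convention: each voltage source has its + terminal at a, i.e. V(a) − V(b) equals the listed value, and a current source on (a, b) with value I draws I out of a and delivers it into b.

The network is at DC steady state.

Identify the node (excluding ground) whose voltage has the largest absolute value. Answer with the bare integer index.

Element admittances at DC:
  I1: injects 1.13 A into n3 (from n1)
  I2: injects 0.304 A into n2 (from n0)
  Y(R1) = 0.0006897 S between n2,n1
  Y(R2) = 0.001543 S between n2,n0
  Y(R3) = 0.01330 S between n1,n2
  Y(R4) = 0.05208 S between n3,n1
  V1: constraint V(n3)−V(n0) = 4.21
Assemble and solve the 4×4 MNA system:
  V(n1)=-11.91  V(n2)=8.846  V(n3)=4.210
  i(V1)=0.2903

1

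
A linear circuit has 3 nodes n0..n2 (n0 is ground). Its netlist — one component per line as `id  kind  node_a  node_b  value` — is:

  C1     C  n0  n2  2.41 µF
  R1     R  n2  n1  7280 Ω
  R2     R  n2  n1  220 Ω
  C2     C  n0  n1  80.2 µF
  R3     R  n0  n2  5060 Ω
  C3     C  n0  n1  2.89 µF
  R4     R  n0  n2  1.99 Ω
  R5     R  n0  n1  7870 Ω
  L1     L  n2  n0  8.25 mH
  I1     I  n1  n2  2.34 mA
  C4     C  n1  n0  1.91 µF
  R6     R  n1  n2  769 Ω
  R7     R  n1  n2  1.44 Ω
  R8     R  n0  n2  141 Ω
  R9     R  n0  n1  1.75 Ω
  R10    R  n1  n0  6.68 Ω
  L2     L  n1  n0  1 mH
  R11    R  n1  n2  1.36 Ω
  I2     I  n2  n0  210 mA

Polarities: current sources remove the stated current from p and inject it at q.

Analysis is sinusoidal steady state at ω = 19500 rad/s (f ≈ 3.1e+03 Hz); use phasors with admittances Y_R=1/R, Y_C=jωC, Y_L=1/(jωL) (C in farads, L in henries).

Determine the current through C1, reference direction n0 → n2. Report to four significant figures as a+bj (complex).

0.002444+0.006453j A

Apply KCL at each of the 2 non-ground nodes and solve the resulting linear system.
Node n1: branches {R1, R2, C2, C3, R5, I1, C4, R6, R7, R9, R10, L2, R11} → V_1 = -0.04291+0.06657j
Node n2: branches {C1, R1, R2, R3, R4, L1, I1, R6, R7, R8, R11, I2} → V_2 = -0.1373+0.05200j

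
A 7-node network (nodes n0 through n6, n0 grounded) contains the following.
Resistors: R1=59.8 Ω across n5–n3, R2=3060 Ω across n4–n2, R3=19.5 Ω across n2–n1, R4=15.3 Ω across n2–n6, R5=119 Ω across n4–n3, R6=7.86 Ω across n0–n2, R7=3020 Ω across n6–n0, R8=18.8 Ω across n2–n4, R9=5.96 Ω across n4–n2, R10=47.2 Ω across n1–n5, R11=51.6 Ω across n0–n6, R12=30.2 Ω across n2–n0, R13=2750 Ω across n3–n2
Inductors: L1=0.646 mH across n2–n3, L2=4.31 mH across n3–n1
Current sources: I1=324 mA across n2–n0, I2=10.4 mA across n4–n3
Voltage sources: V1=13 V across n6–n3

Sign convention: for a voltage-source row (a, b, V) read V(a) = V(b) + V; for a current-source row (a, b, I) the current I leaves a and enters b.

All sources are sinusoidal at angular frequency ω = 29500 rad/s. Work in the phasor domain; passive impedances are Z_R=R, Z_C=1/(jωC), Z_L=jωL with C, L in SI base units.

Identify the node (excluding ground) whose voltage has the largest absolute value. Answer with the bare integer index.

3

MNA unknowns: 6 node voltages V₁..V_6 plus 1 source current (V1)
R1: Y=0.01672+0.000j on G[5,3]
R2: Y=0.0003268+0.000j on G[4,2]
R3: Y=0.05128+0.000j on G[2,1]
R4: Y=0.06536+0.000j on G[2,6]
R5: Y=0.008403+0.000j on G[4,3]
L1: Y=0.000-0.05247j on G[2,3]
R6: Y=0.1272+0.000j on G[0,2]
R7: Y=0.0003311+0.000j on G[6,0]
R8: Y=0.05319+0.000j on G[2,4]
R9: Y=0.1678+0.000j on G[4,2]
R10: Y=0.02119+0.000j on G[1,5]
L2: Y=0.000-0.007865j on G[3,1]
R11: Y=0.01938+0.000j on G[0,6]
R12: Y=0.03311+0.000j on G[2,0]
R13: Y=0.0003636+0.000j on G[3,2]
I1: z[2]−=0.324, z[0]+=0.324
I2: z[4]−=0.0104, z[3]+=0.0104
V1: row V6−V3=13, i_V1 at 6,3
solve → V1=-4.159+0.5707j, V2=-2.377+0.4906j, V3=-10.10-3.991j, V4=-2.705+0.3266j, V5=-6.781-1.441j, V6=2.898-3.991j
aux → i_V1=-0.4019+0.3715j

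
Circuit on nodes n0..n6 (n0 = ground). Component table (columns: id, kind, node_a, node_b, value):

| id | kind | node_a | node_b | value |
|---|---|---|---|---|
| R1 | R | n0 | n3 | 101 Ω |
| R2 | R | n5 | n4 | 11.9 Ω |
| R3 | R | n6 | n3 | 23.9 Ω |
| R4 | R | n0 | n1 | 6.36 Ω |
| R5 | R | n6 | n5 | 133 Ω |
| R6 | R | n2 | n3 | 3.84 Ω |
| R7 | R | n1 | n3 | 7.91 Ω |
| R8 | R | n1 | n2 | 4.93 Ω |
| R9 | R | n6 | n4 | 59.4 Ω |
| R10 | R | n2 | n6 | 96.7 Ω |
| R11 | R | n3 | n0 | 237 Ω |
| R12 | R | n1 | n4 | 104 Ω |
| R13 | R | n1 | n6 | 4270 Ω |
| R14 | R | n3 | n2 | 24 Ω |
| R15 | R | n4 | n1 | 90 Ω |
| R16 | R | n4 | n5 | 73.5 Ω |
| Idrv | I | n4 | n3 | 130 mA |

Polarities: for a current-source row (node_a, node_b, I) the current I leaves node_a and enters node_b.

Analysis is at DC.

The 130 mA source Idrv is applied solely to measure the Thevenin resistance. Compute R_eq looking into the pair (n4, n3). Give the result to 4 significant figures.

Element admittances at DC:
  Y(R1) = 0.009901 S between n0,n3
  Y(R2) = 0.08403 S between n5,n4
  Y(R3) = 0.04184 S between n6,n3
  Y(R4) = 0.1572 S between n0,n1
  Y(R5) = 0.007519 S between n6,n5
  Y(R6) = 0.2604 S between n2,n3
  Y(R7) = 0.1264 S between n1,n3
  Y(R8) = 0.2028 S between n1,n2
  Y(R9) = 0.01684 S between n6,n4
  Y(R10) = 0.01034 S between n2,n6
  Y(R11) = 0.004219 S between n3,n0
  Y(R12) = 0.009615 S between n1,n4
  Y(R13) = 0.0002342 S between n1,n6
  Y(R14) = 0.04167 S between n3,n2
  Y(R15) = 0.01111 S between n4,n1
  Y(R16) = 0.01361 S between n4,n5
  Idrv: injects 0.13 A into n3 (from n4)
Assemble and solve the 6×6 MNA system:
  V(n1)=-0.02362  V(n2)=0.1268  V(n3)=0.2631  V(n4)=-3.413  V(n5)=-3.234  V(n6)=-0.9049

R_eq = 28.28 Ω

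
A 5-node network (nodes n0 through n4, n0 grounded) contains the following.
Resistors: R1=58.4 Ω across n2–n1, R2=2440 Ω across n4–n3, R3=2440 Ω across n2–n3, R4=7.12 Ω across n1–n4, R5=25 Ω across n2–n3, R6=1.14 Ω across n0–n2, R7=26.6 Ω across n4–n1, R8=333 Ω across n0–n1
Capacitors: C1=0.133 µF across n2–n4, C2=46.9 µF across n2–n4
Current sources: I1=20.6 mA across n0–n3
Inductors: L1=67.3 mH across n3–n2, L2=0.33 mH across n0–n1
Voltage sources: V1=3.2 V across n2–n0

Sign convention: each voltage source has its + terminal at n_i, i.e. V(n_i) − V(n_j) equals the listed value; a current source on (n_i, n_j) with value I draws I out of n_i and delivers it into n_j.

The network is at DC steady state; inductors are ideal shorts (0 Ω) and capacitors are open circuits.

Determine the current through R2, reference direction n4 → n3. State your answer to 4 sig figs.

-0.001308 A

Element admittances at DC:
  Y(R1) = 0.01712 S between n2,n1
  Y(R2) = 0.0004098 S between n4,n3
  Y(C1) = 0.000 S between n2,n4
  Y(R3) = 0.0004098 S between n2,n3
  I1: injects 0.0206 A into n3 (from n0)
  Y(R4) = 0.1404 S between n1,n4
  Y(R5) = 0.04000 S between n2,n3
  Y(R6) = 0.8772 S between n0,n2
  L1: short n3↔n2 (DC inductor)
  L2: short n0↔n1 (DC inductor)
  Y(C2) = 0.000 S between n2,n4
  Y(R7) = 0.03759 S between n4,n1
  Y(R8) = 0.003003 S between n0,n1
  V1: constraint V(n2)−V(n0) = 3.2
Assemble and solve the 7×7 MNA system:
  V(n1)=0.000  V(n2)=3.200  V(n3)=3.200  V(n4)=0.007349
  i(L1)=0.01929  i(L2)=-0.05610  i(V1)=-2.843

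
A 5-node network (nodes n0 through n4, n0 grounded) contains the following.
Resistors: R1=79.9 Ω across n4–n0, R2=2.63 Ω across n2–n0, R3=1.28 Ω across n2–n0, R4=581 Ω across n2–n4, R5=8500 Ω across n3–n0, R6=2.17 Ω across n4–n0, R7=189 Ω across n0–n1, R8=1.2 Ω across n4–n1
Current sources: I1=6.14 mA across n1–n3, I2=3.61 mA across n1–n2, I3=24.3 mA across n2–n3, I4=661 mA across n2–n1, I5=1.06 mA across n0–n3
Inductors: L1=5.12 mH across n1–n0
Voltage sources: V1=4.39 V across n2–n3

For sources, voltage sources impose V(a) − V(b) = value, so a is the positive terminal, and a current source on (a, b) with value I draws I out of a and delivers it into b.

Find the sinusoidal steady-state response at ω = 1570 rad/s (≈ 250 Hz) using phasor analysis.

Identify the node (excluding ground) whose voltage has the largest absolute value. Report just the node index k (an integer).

3

MNA unknowns: 4 node voltages V₁..V_4 plus 1 source current (V1)
R1: Y=0.01252+0.000j on G[4,0]
I1: z[1]−=0.00614, z[3]+=0.00614
R2: Y=0.3802+0.000j on G[2,0]
I2: z[1]−=0.00361, z[2]+=0.00361
I3: z[2]−=0.0243, z[3]+=0.0243
R3: Y=0.7812+0.000j on G[2,0]
R4: Y=0.001721+0.000j on G[2,4]
R5: Y=0.0001176+0.000j on G[3,0]
I4: z[2]−=0.661, z[1]+=0.661
R6: Y=0.4608+0.000j on G[4,0]
L1: Y=0.000-0.1244j on G[1,0]
I5: z[0]−=0.00106, z[3]+=0.00106
R7: Y=0.005291+0.000j on G[0,1]
R8: Y=0.8333+0.000j on G[4,1]
V1: row V2−V3=4.39, i_V1 at 2,3
solve → V1=1.817+0.7341j, V2=-0.5568+0.0006918j, V3=-4.947+0.0006918j, V4=1.156+0.4676j
aux → i_V1=-0.03208+8.139e-08j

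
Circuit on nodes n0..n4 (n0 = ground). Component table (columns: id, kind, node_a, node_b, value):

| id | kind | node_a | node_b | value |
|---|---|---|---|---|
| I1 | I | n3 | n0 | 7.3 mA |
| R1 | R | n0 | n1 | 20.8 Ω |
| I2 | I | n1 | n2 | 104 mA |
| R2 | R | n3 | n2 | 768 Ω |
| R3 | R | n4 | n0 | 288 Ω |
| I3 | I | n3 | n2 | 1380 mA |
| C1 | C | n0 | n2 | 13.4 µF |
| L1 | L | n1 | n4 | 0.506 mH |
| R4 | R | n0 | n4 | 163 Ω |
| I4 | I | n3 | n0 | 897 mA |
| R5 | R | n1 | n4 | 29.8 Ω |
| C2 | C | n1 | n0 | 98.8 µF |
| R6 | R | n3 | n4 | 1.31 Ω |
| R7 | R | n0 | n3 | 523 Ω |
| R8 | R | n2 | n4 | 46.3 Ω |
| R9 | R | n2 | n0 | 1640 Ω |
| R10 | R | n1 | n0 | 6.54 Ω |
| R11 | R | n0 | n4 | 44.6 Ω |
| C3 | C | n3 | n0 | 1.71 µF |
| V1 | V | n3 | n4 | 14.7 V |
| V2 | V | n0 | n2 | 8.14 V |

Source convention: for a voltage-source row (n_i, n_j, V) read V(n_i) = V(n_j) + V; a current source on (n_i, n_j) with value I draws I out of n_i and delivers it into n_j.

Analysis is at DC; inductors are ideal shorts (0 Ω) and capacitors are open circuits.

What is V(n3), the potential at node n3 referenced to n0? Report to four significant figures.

Apply KCL at each of the 4 non-ground nodes and solve the resulting linear system.
Node n1: branches {R1, I2, L1, R5, C2, R10} → V_1 = -10.17
Node n2: branches {I2, R2, I3, C1, R8, R9, V2} → V_2 = -8.140
Node n3: branches {I1, R2, I3, I4, R6, R7, C3, V1} → V_3 = 4.530
Node n4: branches {R3, L1, R4, R5, R6, R8, R11, V1} → V_4 = -10.17
Source currents: i(L1)=1.940, i(V1)=-13.53, i(V2)=-1.462

4.530 V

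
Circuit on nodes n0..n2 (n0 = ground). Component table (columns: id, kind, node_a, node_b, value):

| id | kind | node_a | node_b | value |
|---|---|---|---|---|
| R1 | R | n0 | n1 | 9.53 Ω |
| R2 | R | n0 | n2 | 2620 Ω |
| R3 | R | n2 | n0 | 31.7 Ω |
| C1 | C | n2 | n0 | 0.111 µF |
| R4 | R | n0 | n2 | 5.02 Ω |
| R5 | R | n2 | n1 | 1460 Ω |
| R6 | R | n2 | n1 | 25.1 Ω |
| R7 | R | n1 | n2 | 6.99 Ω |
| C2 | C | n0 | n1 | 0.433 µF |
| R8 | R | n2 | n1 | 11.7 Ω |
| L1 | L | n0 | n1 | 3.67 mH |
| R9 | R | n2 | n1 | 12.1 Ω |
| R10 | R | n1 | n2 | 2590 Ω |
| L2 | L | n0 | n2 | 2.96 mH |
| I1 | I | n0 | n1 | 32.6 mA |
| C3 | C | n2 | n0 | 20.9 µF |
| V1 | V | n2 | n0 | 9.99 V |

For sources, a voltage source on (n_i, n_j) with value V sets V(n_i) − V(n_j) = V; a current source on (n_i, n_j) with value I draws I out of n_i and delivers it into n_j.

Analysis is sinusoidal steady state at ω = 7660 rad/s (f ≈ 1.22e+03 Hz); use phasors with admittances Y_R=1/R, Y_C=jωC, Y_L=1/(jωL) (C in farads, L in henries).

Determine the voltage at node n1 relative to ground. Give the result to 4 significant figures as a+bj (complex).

7.729+0.5455j V

MNA unknowns: 2 node voltages V₁..V_2 plus 1 source current (V1)
R1: Y=0.1049+0.000j on G[0,1]
R2: Y=0.0003817+0.000j on G[0,2]
R3: Y=0.03155+0.000j on G[2,0]
C1: Y=0.000+0.0008503j on G[2,0]
R4: Y=0.1992+0.000j on G[0,2]
R5: Y=0.0006849+0.000j on G[2,1]
R6: Y=0.03984+0.000j on G[2,1]
R7: Y=0.1431+0.000j on G[1,2]
C2: Y=0.000+0.003317j on G[0,1]
R8: Y=0.08547+0.000j on G[2,1]
L1: Y=0.000-0.03557j on G[0,1]
R9: Y=0.08264+0.000j on G[2,1]
R10: Y=0.0003861+0.000j on G[1,2]
L2: Y=0.000-0.04410j on G[0,2]
I1: z[0]−=0.0326, z[1]+=0.0326
C3: Y=0.000+0.1601j on G[2,0]
V1: row V2−V0=9.99, i_V1 at 2,0
solve → V1=7.729+0.5455j, V2=9.990+0.000j
aux → i_V1=-3.105-0.9752j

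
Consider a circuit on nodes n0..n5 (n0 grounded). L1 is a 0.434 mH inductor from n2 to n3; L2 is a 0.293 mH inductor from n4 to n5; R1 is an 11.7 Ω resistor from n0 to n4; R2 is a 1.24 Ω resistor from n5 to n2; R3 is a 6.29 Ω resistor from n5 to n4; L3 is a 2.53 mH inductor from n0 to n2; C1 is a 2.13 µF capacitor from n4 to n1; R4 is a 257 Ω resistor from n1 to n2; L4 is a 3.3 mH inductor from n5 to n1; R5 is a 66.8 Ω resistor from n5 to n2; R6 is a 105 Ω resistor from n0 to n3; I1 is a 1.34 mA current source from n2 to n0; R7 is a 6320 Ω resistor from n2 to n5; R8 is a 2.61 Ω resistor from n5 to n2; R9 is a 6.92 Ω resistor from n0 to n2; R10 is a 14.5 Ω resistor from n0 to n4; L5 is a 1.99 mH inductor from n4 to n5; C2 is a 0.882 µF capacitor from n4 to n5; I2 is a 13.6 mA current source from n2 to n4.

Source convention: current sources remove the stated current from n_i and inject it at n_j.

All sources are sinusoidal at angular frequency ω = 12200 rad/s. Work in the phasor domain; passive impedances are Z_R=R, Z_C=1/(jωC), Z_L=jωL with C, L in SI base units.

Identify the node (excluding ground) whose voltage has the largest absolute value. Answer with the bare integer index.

Element admittances at ω=12200 rad/s:
  Y(L1) = 0.000-0.1889j S between n2,n3
  Y(L2) = 0.000-0.2798j S between n4,n5
  Y(R1) = 0.08547+0.000j S between n0,n4
  Y(R2) = 0.8065+0.000j S between n5,n2
  Y(R3) = 0.1590+0.000j S between n5,n4
  Y(L3) = 0.000-0.03240j S between n0,n2
  Y(C1) = 0.000+0.02599j S between n4,n1
  Y(R4) = 0.003891+0.000j S between n1,n2
  Y(L4) = 0.000-0.02484j S between n5,n1
  Y(R5) = 0.01497+0.000j S between n5,n2
  Y(R6) = 0.009524+0.000j S between n0,n3
  I1: injects 0.00134 A into n0 (from n2)
  Y(R7) = 0.0001582+0.000j S between n2,n5
  Y(R8) = 0.3831+0.000j S between n5,n2
  Y(R9) = 0.1445+0.000j S between n0,n2
  Y(R10) = 0.06897+0.000j S between n0,n4
  Y(L5) = 0.000-0.04119j S between n4,n5
  Y(C2) = 0.000+0.01076j S between n4,n5
  I2: injects 0.0136 A into n4 (from n2)
Assemble and solve the 5×5 MNA system:
  V(n1)=-0.08431+0.1428j  V(n2)=-0.01809-0.009673j  V(n3)=-0.01853-0.008738j  V(n4)=0.01142+0.005795j  V(n5)=-0.008047-0.01091j

1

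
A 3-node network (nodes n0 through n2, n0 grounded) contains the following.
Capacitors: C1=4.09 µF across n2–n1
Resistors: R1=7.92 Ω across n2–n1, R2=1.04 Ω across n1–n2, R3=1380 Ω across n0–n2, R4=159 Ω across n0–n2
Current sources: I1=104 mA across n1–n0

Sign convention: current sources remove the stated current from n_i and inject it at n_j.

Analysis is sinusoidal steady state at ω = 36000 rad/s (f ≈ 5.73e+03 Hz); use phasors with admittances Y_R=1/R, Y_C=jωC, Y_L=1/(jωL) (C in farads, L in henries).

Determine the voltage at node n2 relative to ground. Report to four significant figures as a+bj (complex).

Element admittances at ω=36000 rad/s:
  Y(C1) = 0.000+0.1472j S between n2,n1
  Y(R1) = 0.1263+0.000j S between n2,n1
  Y(R2) = 0.9615+0.000j S between n1,n2
  Y(R3) = 0.0007246+0.000j S between n0,n2
  Y(R4) = 0.006289+0.000j S between n0,n2
  I1: injects 0.104 A into n0 (from n1)
Assemble and solve the 2×2 MNA system:
  V(n1)=-14.92+0.01271j  V(n2)=-14.83+0.000j

-14.83+0.000j V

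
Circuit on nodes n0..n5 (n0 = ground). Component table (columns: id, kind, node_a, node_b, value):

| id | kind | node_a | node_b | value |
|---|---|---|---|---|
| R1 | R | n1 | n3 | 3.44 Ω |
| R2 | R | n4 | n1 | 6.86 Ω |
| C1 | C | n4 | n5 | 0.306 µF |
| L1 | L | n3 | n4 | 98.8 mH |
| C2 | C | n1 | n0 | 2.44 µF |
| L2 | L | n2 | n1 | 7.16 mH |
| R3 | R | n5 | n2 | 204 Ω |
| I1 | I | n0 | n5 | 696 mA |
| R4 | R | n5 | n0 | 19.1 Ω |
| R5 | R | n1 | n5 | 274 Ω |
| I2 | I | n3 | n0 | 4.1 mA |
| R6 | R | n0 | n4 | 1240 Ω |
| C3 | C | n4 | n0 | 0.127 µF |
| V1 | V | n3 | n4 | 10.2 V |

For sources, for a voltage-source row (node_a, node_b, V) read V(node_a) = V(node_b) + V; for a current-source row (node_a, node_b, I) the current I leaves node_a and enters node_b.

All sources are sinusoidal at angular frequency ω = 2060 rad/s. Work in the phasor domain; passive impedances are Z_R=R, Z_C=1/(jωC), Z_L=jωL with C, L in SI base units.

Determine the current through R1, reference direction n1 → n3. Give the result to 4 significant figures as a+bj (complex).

Apply KCL at each of the 5 non-ground nodes and solve the resulting linear system.
Node n1: branches {R1, R2, C2, L2, R5} → V_1 = 8.816-4.944j
Node n2: branches {L2, R3} → V_2 = 8.536-4.644j
Node n3: branches {R1, L1, I2, V1} → V_3 = 12.20-4.920j
Node n4: branches {R2, C1, L1, R6, C3, V1} → V_4 = 2.000-4.920j
Node n5: branches {C1, R3, I1, R4, R5} → V_5 = 12.69-0.7806j
Source currents: i(V1)=-0.9880+0.04334j

-0.9839-0.006780j A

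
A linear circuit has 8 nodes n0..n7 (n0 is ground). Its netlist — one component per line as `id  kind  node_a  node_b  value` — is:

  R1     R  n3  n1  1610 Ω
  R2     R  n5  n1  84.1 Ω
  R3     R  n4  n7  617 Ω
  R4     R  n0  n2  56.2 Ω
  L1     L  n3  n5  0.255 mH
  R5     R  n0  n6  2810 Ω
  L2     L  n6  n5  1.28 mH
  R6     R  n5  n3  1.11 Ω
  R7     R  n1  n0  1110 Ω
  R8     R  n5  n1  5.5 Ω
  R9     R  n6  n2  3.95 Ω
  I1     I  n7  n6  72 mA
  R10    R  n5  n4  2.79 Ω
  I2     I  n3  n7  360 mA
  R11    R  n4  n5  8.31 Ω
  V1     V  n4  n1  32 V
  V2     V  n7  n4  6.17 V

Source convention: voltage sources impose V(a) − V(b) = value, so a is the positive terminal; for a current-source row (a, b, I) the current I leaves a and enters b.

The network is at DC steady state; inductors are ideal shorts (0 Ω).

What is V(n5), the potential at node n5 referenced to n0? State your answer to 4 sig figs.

MNA unknowns: 7 node voltages V₁..V_7 plus 4 source currents (L1, L2, V1, V2)
R1: Y=0.0006211 on G[3,1]
R2: Y=0.01189 on G[5,1]
R3: Y=0.001621 on G[4,7]
R4: Y=0.01779 on G[0,2]
L1: row V3−V5=0, i_L1 at 3,5
R5: Y=0.0003559 on G[0,6]
L2: row V6−V5=0, i_L2 at 6,5
R6: Y=0.9009 on G[5,3]
R7: Y=0.0009009 on G[1,0]
R8: Y=0.1818 on G[5,1]
R9: Y=0.2532 on G[6,2]
I1: z[7]−=0.072, z[6]+=0.072
R10: Y=0.3584 on G[5,4]
I2: z[3]−=0.36, z[7]+=0.36
R11: Y=0.1203 on G[4,5]
V1: row V4−V1=32, i_V1 at 4,1
V2: row V7−V4=6.17, i_V2 at 7,4
solve → V1=-21.18, V2=1.050, V3=1.124, V4=10.82, V5=1.124, V6=1.124, V7=16.99
aux → i_L1=-0.3739, i_L2=0.05292, i_V1=-4.354, i_V2=0.2780

1.124 V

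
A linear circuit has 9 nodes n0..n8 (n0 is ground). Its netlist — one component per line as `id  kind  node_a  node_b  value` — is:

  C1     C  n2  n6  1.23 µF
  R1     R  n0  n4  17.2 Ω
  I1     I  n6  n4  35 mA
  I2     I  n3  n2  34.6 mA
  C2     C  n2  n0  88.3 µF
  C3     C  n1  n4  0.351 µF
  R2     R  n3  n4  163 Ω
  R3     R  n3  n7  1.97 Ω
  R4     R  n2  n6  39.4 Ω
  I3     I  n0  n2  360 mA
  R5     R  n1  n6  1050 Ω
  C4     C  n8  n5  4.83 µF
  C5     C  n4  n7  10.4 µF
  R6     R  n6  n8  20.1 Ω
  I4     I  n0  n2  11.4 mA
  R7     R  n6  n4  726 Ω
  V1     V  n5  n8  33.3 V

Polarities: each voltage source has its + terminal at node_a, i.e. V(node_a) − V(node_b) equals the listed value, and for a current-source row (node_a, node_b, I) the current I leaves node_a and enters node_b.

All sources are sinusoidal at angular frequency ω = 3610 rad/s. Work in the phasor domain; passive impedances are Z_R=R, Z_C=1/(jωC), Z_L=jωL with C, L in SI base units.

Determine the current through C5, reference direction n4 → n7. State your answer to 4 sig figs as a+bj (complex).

Apply KCL at each of the 8 non-ground nodes and solve the resulting linear system.
Node n1: branches {C3, R5} → V_1 = -0.8627+0.2450j
Node n2: branches {C1, I2, C2, R4, I3, I4} → V_2 = 0.006896-1.170j
Node n3: branches {I2, R2, R3} → V_3 = -0.2369+0.8390j
Node n4: branches {R1, I1, C3, R2, C5, R7} → V_4 = -0.02797-0.03781j
Node n5: branches {C4, V1} → V_5 = 32.06-0.8657j
Node n6: branches {C1, I1, R4, R5, R6, R7} → V_6 = -1.239-0.8657j
Node n7: branches {R3, C5} → V_7 = -0.1713+0.8496j
Node n8: branches {C4, R6, V1} → V_8 = -1.239-0.8657j
Source currents: i(V1)=0.000-0.5806j

0.03332+0.005379j A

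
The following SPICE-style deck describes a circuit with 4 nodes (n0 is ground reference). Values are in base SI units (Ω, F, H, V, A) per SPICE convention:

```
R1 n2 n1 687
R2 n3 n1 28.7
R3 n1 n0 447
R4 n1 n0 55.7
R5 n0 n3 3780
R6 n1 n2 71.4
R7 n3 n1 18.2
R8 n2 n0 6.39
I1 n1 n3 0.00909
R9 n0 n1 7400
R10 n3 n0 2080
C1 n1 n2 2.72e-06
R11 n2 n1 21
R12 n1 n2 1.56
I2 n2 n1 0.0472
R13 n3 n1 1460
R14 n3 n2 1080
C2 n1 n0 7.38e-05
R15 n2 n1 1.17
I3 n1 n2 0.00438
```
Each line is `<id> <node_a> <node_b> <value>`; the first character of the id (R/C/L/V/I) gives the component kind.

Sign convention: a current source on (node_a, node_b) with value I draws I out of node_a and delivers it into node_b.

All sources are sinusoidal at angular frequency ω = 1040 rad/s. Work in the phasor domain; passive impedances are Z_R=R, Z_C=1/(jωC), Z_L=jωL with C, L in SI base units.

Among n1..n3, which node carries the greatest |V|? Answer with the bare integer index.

Element admittances at ω=1040 rad/s:
  Y(R1) = 0.001456+0.000j S between n2,n1
  Y(R2) = 0.03484+0.000j S between n3,n1
  Y(R3) = 0.002237+0.000j S between n1,n0
  Y(R4) = 0.01795+0.000j S between n1,n0
  Y(R5) = 0.0002646+0.000j S between n0,n3
  Y(R6) = 0.01401+0.000j S between n1,n2
  Y(R7) = 0.05495+0.000j S between n3,n1
  Y(R8) = 0.1565+0.000j S between n2,n0
  I1: injects 0.00909 A into n3 (from n1)
  Y(R9) = 0.0001351+0.000j S between n0,n1
  Y(R10) = 0.0004808+0.000j S between n3,n0
  Y(C1) = 0.000+0.002829j S between n1,n2
  Y(R11) = 0.04762+0.000j S between n2,n1
  Y(R12) = 0.6410+0.000j S between n1,n2
  I2: injects 0.0472 A into n1 (from n2)
  Y(R13) = 0.0006849+0.000j S between n3,n1
  Y(R14) = 0.0009259+0.000j S between n3,n2
  Y(C2) = 0.000+0.07675j S between n1,n0
  Y(R15) = 0.8547+0.000j S between n2,n1
  I3: injects 0.00438 A into n2 (from n1)
Assemble and solve the 3×3 MNA system:
  V(n1)=0.01916-0.009047j  V(n2)=-0.007484-0.008178j  V(n3)=0.1174-0.008965j

3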